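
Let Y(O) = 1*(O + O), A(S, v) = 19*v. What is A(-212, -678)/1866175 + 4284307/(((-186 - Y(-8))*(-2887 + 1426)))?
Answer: 5530842293/320762550 ≈ 17.243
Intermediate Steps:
Y(O) = 2*O (Y(O) = 1*(2*O) = 2*O)
A(-212, -678)/1866175 + 4284307/(((-186 - Y(-8))*(-2887 + 1426))) = (19*(-678))/1866175 + 4284307/(((-186 - 2*(-8))*(-2887 + 1426))) = -12882*1/1866175 + 4284307/(((-186 - 1*(-16))*(-1461))) = -12882/1866175 + 4284307/(((-186 + 16)*(-1461))) = -12882/1866175 + 4284307/((-170*(-1461))) = -12882/1866175 + 4284307/248370 = 5530842293/320762550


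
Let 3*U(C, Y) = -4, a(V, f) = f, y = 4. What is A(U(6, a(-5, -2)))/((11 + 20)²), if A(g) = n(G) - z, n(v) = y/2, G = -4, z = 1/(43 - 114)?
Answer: 143/68231 ≈ 0.0020958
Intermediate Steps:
z = -1/71 (z = 1/(-71) = -1/71 ≈ -0.014085)
n(v) = 2 (n(v) = 4/2 = 4*(½) = 2)
U(C, Y) = -4/3 (U(C, Y) = (⅓)*(-4) = -4/3)
A(g) = 143/71 (A(g) = 2 - 1*(-1/71) = 2 + 1/71 = 143/71)
A(U(6, a(-5, -2)))/((11 + 20)²) = 143/(71*((11 + 20)²)) = 143/(71*(31²)) = (143/71)/961 = (143/71)*(1/961) = 143/68231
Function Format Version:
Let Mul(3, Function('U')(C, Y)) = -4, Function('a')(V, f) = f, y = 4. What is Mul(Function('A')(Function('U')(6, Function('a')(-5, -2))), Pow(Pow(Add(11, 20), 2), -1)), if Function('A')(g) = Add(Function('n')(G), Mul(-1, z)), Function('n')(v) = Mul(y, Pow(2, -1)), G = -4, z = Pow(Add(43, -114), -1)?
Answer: Rational(143, 68231) ≈ 0.0020958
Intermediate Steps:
z = Rational(-1, 71) (z = Pow(-71, -1) = Rational(-1, 71) ≈ -0.014085)
Function('n')(v) = 2 (Function('n')(v) = Mul(4, Pow(2, -1)) = Mul(4, Rational(1, 2)) = 2)
Function('U')(C, Y) = Rational(-4, 3) (Function('U')(C, Y) = Mul(Rational(1, 3), -4) = Rational(-4, 3))
Function('A')(g) = Rational(143, 71) (Function('A')(g) = Add(2, Mul(-1, Rational(-1, 71))) = Add(2, Rational(1, 71)) = Rational(143, 71))
Mul(Function('A')(Function('U')(6, Function('a')(-5, -2))), Pow(Pow(Add(11, 20), 2), -1)) = Mul(Rational(143, 71), Pow(Pow(Add(11, 20), 2), -1)) = Mul(Rational(143, 71), Pow(Pow(31, 2), -1)) = Mul(Rational(143, 71), Pow(961, -1)) = Mul(Rational(143, 71), Rational(1, 961)) = Rational(143, 68231)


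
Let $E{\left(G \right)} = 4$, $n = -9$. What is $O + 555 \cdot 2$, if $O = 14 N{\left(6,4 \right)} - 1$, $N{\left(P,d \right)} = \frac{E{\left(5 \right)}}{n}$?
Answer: $\frac{9925}{9} \approx 1102.8$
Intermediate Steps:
$N{\left(P,d \right)} = - \frac{4}{9}$ ($N{\left(P,d \right)} = \frac{4}{-9} = 4 \left(- \frac{1}{9}\right) = - \frac{4}{9}$)
$O = - \frac{65}{9}$ ($O = 14 \left(- \frac{4}{9}\right) - 1 = - \frac{56}{9} - 1 = - \frac{65}{9} \approx -7.2222$)
$O + 555 \cdot 2 = - \frac{65}{9} + 555 \cdot 2 = - \frac{65}{9} + 1110 = \frac{9925}{9}$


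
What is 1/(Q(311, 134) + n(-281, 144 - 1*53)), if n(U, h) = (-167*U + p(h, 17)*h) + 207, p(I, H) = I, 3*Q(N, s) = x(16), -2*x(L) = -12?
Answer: 1/55417 ≈ 1.8045e-5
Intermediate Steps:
x(L) = 6 (x(L) = -½*(-12) = 6)
Q(N, s) = 2 (Q(N, s) = (⅓)*6 = 2)
n(U, h) = 207 + h² - 167*U (n(U, h) = (-167*U + h*h) + 207 = (-167*U + h²) + 207 = (h² - 167*U) + 207 = 207 + h² - 167*U)
1/(Q(311, 134) + n(-281, 144 - 1*53)) = 1/(2 + (207 + (144 - 1*53)² - 167*(-281))) = 1/(2 + (207 + (144 - 53)² + 46927)) = 1/(2 + (207 + 91² + 46927)) = 1/(2 + (207 + 8281 + 46927)) = 1/(2 + 55415) = 1/55417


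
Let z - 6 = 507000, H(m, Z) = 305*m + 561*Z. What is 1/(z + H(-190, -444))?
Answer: 1/199972 ≈ 5.0007e-6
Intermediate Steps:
z = 507006 (z = 6 + 507000 = 507006)
1/(z + H(-190, -444)) = 1/(507006 + (305*(-190) + 561*(-444))) = 1/(507006 + (-57950 - 249084)) = 1/(507006 - 307034) = 1/199972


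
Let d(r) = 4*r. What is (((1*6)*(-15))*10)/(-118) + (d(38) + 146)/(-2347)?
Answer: 1038568/138473 ≈ 7.5001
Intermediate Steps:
(((1*6)*(-15))*10)/(-118) + (d(38) + 146)/(-2347) = (((1*6)*(-15))*10)/(-118) + (4*38 + 146)/(-2347) = ((6*(-15))*10)*(-1/118) + (152 + 146)*(-1/2347) = -90*10*(-1/118) + 298*(-1/2347) = -900*(-1/118) - 298/2347 = 450/59 - 298/2347 = 1038568/138473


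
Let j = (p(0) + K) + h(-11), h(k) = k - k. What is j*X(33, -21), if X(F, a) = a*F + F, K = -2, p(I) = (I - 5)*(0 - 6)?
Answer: -18480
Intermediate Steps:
h(k) = 0
p(I) = 30 - 6*I (p(I) = (-5 + I)*(-6) = 30 - 6*I)
X(F, a) = F + F*a (X(F, a) = F*a + F = F + F*a)
j = 28 (j = ((30 - 6*0) - 2) + 0 = ((30 + 0) - 2) + 0 = (30 - 2) + 0 = 28 + 0 = 28)
j*X(33, -21) = 28*(33*(1 - 21)) = 28*(33*(-20)) = 28*(-660) = -18480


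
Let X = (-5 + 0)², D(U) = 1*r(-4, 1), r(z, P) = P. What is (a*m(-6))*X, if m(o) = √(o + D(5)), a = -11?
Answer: -275*I*√5 ≈ -614.92*I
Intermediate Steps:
D(U) = 1 (D(U) = 1*1 = 1)
m(o) = √(1 + o) (m(o) = √(o + 1) = √(1 + o))
X = 25 (X = (-5)² = 25)
(a*m(-6))*X = -11*√(1 - 6)*25 = -11*I*√5*25 = -275*I*√5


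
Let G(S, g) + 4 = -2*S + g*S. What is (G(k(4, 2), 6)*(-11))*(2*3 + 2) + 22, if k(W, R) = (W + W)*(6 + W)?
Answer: -27786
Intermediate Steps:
k(W, R) = 2*W*(6 + W) (k(W, R) = (2*W)*(6 + W) = 2*W*(6 + W))
G(S, g) = -4 - 2*S + S*g (G(S, g) = -4 + (-2*S + g*S) = -4 + (-2*S + S*g) = -4 - 2*S + S*g)
(G(k(4, 2), 6)*(-11))*(2*3 + 2) + 22 = ((-4 - 4*4*(6 + 4) + (2*4*(6 + 4))*6)*(-11))*(2*3 + 2) + 22 = ((-4 - 4*4*10 + (2*4*10)*6)*(-11))*(6 + 2) + 22 = ((-4 - 2*80 + 80*6)*(-11))*8 + 22 = ((-4 - 160 + 480)*(-11))*8 + 22 = (316*(-11))*8 + 22 = -3476*8 + 22 = -27808 + 22 = -27786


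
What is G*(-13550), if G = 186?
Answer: -2520300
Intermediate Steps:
G*(-13550) = 186*(-13550) = -2520300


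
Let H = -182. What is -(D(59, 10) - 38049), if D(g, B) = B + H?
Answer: 38221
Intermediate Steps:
D(g, B) = -182 + B (D(g, B) = B - 182 = -182 + B)
-(D(59, 10) - 38049) = -((-182 + 10) - 38049) = -(-172 - 38049) = -1*(-38221) = 38221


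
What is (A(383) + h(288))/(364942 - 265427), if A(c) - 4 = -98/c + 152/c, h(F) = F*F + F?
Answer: 31879442/38114245 ≈ 0.83642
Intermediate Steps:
h(F) = F + F² (h(F) = F² + F = F + F²)
A(c) = 4 + 54/c (A(c) = 4 + (-98/c + 152/c) = 4 + 54/c)
(A(383) + h(288))/(364942 - 265427) = ((4 + 54/383) + 288*(1 + 288))/(364942 - 265427) = ((4 + 54*(1/383)) + 288*289)/99515 = ((4 + 54/383) + 83232)*(1/99515) = (1586/383 + 83232)*(1/99515) = (31879442/383)*(1/99515) = 31879442/38114245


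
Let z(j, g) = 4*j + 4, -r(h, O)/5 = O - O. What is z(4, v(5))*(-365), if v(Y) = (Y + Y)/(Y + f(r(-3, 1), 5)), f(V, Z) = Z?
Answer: -7300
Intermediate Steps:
r(h, O) = 0 (r(h, O) = -5*(O - O) = -5*0 = 0)
v(Y) = 2*Y/(5 + Y) (v(Y) = (Y + Y)/(Y + 5) = (2*Y)/(5 + Y) = 2*Y/(5 + Y))
z(j, g) = 4 + 4*j
z(4, v(5))*(-365) = (4 + 4*4)*(-365) = (4 + 16)*(-365) = 20*(-365) = -7300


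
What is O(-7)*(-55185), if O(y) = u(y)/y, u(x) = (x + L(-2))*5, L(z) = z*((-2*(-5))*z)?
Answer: 9105525/7 ≈ 1.3008e+6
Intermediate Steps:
L(z) = 10*z² (L(z) = z*(10*z) = 10*z²)
u(x) = 200 + 5*x (u(x) = (x + 10*(-2)²)*5 = (x + 10*4)*5 = (x + 40)*5 = (40 + x)*5 = 200 + 5*x)
O(y) = (200 + 5*y)/y
O(-7)*(-55185) = (5 + 200/(-7))*(-55185) = (5 + 200*(-⅐))*(-55185) = (5 - 200/7)*(-55185) = -165/7*(-55185) = 9105525/7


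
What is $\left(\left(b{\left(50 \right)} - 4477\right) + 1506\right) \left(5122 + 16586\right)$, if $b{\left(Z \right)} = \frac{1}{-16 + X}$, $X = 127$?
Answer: $- \frac{2386288080}{37} \approx -6.4494 \cdot 10^{7}$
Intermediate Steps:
$b{\left(Z \right)} = \frac{1}{111}$ ($b{\left(Z \right)} = \frac{1}{-16 + 127} = \frac{1}{111}$)
$\left(\left(b{\left(50 \right)} - 4477\right) + 1506\right) \left(5122 + 16586\right) = \left(\left(\frac{1}{111} - 4477\right) + 1506\right) \left(5122 + 16586\right) = \left(\left(\frac{1}{111} - 4477\right) + 1506\right) 21708 = \left(- \frac{496946}{111} + 1506\right) 21708 = \left(- \frac{329780}{111}\right) 21708 = - \frac{2386288080}{37}$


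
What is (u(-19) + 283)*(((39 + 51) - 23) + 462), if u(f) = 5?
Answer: 152352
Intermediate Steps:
(u(-19) + 283)*(((39 + 51) - 23) + 462) = (5 + 283)*(((39 + 51) - 23) + 462) = 288*((90 - 23) + 462) = 288*(67 + 462) = 288*529 = 152352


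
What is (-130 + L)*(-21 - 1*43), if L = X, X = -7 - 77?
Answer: 13696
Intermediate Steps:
X = -84
L = -84
(-130 + L)*(-21 - 1*43) = (-130 - 84)*(-21 - 1*43) = -214*(-21 - 43) = -214*(-64) = 13696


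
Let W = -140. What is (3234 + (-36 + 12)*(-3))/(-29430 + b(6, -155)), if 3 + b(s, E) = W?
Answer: -3306/29573 ≈ -0.11179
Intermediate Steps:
b(s, E) = -143 (b(s, E) = -3 - 140 = -143)
(3234 + (-36 + 12)*(-3))/(-29430 + b(6, -155)) = (3234 + (-36 + 12)*(-3))/(-29430 - 143) = (3234 - 24*(-3))/(-29573) = (3234 + 72)*(-1/29573) = 3306*(-1/29573) = -3306/29573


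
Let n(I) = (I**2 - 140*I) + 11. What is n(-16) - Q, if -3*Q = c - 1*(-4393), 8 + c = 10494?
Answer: 22400/3 ≈ 7466.7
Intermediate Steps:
n(I) = 11 + I**2 - 140*I
c = 10486 (c = -8 + 10494 = 10486)
Q = -14879/3 (Q = -(10486 - 1*(-4393))/3 = -(10486 + 4393)/3 = -1/3*14879 = -14879/3 ≈ -4959.7)
n(-16) - Q = (11 + (-16)**2 - 140*(-16)) - 1*(-14879/3) = (11 + 256 + 2240) + 14879/3 = 2507 + 14879/3 = 22400/3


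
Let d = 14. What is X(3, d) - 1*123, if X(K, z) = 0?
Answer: -123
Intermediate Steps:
X(3, d) - 1*123 = 0 - 1*123 = 0 - 123 = -123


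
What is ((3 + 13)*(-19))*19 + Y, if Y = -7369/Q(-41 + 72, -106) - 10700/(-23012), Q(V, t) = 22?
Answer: -70307293/11506 ≈ -6110.5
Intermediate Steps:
Y = -3848637/11506 (Y = -7369/22 - 10700/(-23012) = -7369*1/22 - 10700*(-1/23012) = -7369/22 + 2675/5753 = -3848637/11506 ≈ -334.49)
((3 + 13)*(-19))*19 + Y = ((3 + 13)*(-19))*19 - 3848637/11506 = (16*(-19))*19 - 3848637/11506 = -304*19 - 3848637/11506 = -5776 - 3848637/11506 = -70307293/11506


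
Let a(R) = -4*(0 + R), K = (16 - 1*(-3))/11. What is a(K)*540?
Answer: -41040/11 ≈ -3730.9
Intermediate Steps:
K = 19/11 (K = (16 + 3)*(1/11) = 19*(1/11) = 19/11 ≈ 1.7273)
a(R) = -4*R
a(K)*540 = -4*19/11*540 = -76/11*540 = -41040/11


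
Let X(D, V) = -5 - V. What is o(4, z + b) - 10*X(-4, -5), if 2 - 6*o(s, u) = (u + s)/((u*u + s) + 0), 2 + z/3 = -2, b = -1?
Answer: 355/1038 ≈ 0.34200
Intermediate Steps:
z = -12 (z = -6 + 3*(-2) = -6 - 6 = -12)
o(s, u) = ⅓ - (s + u)/(6*(s + u²)) (o(s, u) = ⅓ - (u + s)/(6*((u*u + s) + 0)) = ⅓ - (s + u)/(6*((u² + s) + 0)) = ⅓ - (s + u)/(6*((s + u²) + 0)) = ⅓ - (s + u)/(6*(s + u²)))
o(4, z + b) - 10*X(-4, -5) = (4 - (-12 - 1) + 2*(-12 - 1)²)/(6*(4 + (-12 - 1)²)) - 10*(-5 - 1*(-5)) = (4 - 1*(-13) + 2*(-13)²)/(6*(4 + (-13)²)) - 10*(-5 + 5) = (4 + 13 + 2*169)/(6*(4 + 169)) - 10*0 = (⅙)*(4 + 13 + 338)/173 + 0 = (⅙)*(1/173)*355 + 0 = 355/1038 + 0 = 355/1038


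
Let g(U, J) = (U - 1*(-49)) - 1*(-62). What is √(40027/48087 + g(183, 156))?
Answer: √448230435/1233 ≈ 17.171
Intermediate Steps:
g(U, J) = 111 + U (g(U, J) = (U + 49) + 62 = (49 + U) + 62 = 111 + U)
√(40027/48087 + g(183, 156)) = √(40027/48087 + (111 + 183)) = √(40027*(1/48087) + 294) = √(3079/3699 + 294) = √(1090585/3699) = √448230435/1233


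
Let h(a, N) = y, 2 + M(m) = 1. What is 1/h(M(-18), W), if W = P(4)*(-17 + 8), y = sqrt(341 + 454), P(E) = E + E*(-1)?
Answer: sqrt(795)/795 ≈ 0.035466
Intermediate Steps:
P(E) = 0 (P(E) = E - E = 0)
M(m) = -1 (M(m) = -2 + 1 = -1)
y = sqrt(795) ≈ 28.196
W = 0 (W = 0*(-17 + 8) = 0*(-9) = 0)
h(a, N) = sqrt(795)
1/h(M(-18), W) = 1/(sqrt(795)) = sqrt(795)/795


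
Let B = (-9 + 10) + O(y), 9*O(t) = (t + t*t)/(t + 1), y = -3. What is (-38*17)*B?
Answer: -1292/3 ≈ -430.67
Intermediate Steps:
O(t) = (t + t²)/(9*(1 + t)) (O(t) = ((t + t*t)/(t + 1))/9 = ((t + t²)/(1 + t))/9 = (t + t²)/(9*(1 + t)))
B = ⅔ (B = (-9 + 10) + (⅑)*(-3) = 1 - ⅓ = ⅔ ≈ 0.66667)
(-38*17)*B = -38*17*(⅔) = -646*⅔ = -1292/3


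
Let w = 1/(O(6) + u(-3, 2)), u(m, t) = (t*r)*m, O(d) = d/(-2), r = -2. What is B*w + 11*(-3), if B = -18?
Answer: -35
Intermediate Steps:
O(d) = -d/2 (O(d) = d*(-1/2) = -d/2)
u(m, t) = -2*m*t (u(m, t) = (t*(-2))*m = (-2*t)*m = -2*m*t)
w = 1/9 (w = 1/(-1/2*6 - 2*(-3)*2) = 1/(-3 + 12) = 1/9 ≈ 0.11111)
B*w + 11*(-3) = -18*1/9 + 11*(-3) = -2 - 33 = -35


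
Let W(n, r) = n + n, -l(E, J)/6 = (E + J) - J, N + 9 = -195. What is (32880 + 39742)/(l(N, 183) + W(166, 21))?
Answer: 36311/778 ≈ 46.672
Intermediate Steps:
N = -204 (N = -9 - 195 = -204)
l(E, J) = -6*E (l(E, J) = -6*((E + J) - J) = -6*E)
W(n, r) = 2*n
(32880 + 39742)/(l(N, 183) + W(166, 21)) = (32880 + 39742)/(-6*(-204) + 2*166) = 72622/(1224 + 332) = 72622/1556 = 72622*(1/1556) = 36311/778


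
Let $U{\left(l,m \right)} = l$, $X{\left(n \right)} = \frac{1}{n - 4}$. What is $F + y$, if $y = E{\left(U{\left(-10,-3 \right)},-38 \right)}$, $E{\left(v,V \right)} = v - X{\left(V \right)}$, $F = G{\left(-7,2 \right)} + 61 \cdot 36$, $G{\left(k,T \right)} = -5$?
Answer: $\frac{91603}{42} \approx 2181.0$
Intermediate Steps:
$X{\left(n \right)} = \frac{1}{-4 + n}$
$F = 2191$ ($F = -5 + 61 \cdot 36 = -5 + 2196 = 2191$)
$E{\left(v,V \right)} = v - \frac{1}{-4 + V}$
$y = - \frac{419}{42}$ ($y = \frac{-1 - 10 \left(-4 - 38\right)}{-4 - 38} = \frac{-1 - -420}{-42} = - \frac{-1 + 420}{42} = \left(- \frac{1}{42}\right) 419 = - \frac{419}{42} \approx -9.9762$)
$F + y = 2191 - \frac{419}{42} = \frac{91603}{42}$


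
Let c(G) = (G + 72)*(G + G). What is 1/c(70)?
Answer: 1/19880 ≈ 5.0302e-5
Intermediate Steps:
c(G) = 2*G*(72 + G) (c(G) = (72 + G)*(2*G) = 2*G*(72 + G))
1/c(70) = 1/(2*70*(72 + 70)) = 1/(2*70*142) = 1/19880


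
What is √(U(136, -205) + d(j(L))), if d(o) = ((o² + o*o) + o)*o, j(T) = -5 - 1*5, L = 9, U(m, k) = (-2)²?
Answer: 2*I*√474 ≈ 43.543*I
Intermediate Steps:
U(m, k) = 4
j(T) = -10 (j(T) = -5 - 5 = -10)
d(o) = o*(o + 2*o²) (d(o) = ((o² + o²) + o)*o = (2*o² + o)*o = (o + 2*o²)*o = o*(o + 2*o²))
√(U(136, -205) + d(j(L))) = √(4 + (-10)²*(1 + 2*(-10))) = √(4 + 100*(1 - 20)) = √(4 + 100*(-19)) = √(4 - 1900) = √(-1896) = 2*I*√474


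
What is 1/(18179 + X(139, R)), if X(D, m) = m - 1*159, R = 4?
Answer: 1/18024 ≈ 5.5482e-5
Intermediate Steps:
X(D, m) = -159 + m (X(D, m) = m - 159 = -159 + m)
1/(18179 + X(139, R)) = 1/(18179 + (-159 + 4)) = 1/(18179 - 155) = 1/18024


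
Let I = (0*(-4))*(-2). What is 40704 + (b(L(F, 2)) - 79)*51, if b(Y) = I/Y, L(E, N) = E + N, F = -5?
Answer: 36675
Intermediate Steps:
I = 0 (I = 0*(-2) = 0)
b(Y) = 0 (b(Y) = 0/Y = 0)
40704 + (b(L(F, 2)) - 79)*51 = 40704 + (0 - 79)*51 = 40704 - 79*51 = 40704 - 4029 = 36675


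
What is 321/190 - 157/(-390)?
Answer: 7751/3705 ≈ 2.0920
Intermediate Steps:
321/190 - 157/(-390) = 321*(1/190) - 157*(-1/390) = 321/190 + 157/390 = 7751/3705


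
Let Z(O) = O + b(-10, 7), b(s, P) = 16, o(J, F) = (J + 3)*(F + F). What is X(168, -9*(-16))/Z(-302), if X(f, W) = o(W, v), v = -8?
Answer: 1176/143 ≈ 8.2238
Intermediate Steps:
o(J, F) = 2*F*(3 + J) (o(J, F) = (3 + J)*(2*F) = 2*F*(3 + J))
X(f, W) = -48 - 16*W (X(f, W) = 2*(-8)*(3 + W) = -48 - 16*W)
Z(O) = 16 + O (Z(O) = O + 16 = 16 + O)
X(168, -9*(-16))/Z(-302) = (-48 - (-144)*(-16))/(16 - 302) = (-48 - 16*144)/(-286) = (-48 - 2304)*(-1/286) = -2352*(-1/286) = 1176/143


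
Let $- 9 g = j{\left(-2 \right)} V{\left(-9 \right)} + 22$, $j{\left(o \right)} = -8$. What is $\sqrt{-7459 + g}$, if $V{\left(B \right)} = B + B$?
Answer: $\frac{i \sqrt{67297}}{3} \approx 86.472 i$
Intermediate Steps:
$V{\left(B \right)} = 2 B$
$g = - \frac{166}{9}$ ($g = - \frac{- 8 \cdot 2 \left(-9\right) + 22}{9} = - \frac{\left(-8\right) \left(-18\right) + 22}{9} = - \frac{144 + 22}{9} = \left(- \frac{1}{9}\right) 166 = - \frac{166}{9} \approx -18.444$)
$\sqrt{-7459 + g} = \sqrt{-7459 - \frac{166}{9}} = \sqrt{- \frac{67297}{9}} = \frac{i \sqrt{67297}}{3}$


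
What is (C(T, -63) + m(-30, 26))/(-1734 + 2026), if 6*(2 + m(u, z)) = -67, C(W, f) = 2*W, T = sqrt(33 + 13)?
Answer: -79/1752 + sqrt(46)/146 ≈ 0.0013630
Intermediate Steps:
T = sqrt(46) ≈ 6.7823
m(u, z) = -79/6 (m(u, z) = -2 + (1/6)*(-67) = -2 - 67/6 = -79/6)
(C(T, -63) + m(-30, 26))/(-1734 + 2026) = (2*sqrt(46) - 79/6)/(-1734 + 2026) = (-79/6 + 2*sqrt(46))/292 = (-79/6 + 2*sqrt(46))*(1/292) = -79/1752 + sqrt(46)/146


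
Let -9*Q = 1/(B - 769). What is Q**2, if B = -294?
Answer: 1/91527489 ≈ 1.0926e-8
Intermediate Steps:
Q = 1/9567 (Q = -1/(9*(-294 - 769)) = -1/9/(-1063) = -1/9*(-1/1063) = 1/9567 ≈ 0.00010453)
Q**2 = (1/9567)**2 = 1/91527489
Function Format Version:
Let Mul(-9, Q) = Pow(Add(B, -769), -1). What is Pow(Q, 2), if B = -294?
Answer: Rational(1, 91527489) ≈ 1.0926e-8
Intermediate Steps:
Q = Rational(1, 9567) (Q = Mul(Rational(-1, 9), Pow(Add(-294, -769), -1)) = Mul(Rational(-1, 9), Pow(-1063, -1)) = Mul(Rational(-1, 9), Rational(-1, 1063)) = Rational(1, 9567) ≈ 0.00010453)
Pow(Q, 2) = Pow(Rational(1, 9567), 2) = Rational(1, 91527489)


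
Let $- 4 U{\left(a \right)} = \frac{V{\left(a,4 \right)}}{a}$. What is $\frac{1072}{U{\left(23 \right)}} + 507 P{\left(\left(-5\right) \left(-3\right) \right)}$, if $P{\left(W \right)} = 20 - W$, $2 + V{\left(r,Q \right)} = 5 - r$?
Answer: $\frac{37331}{5} \approx 7466.2$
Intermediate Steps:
$V{\left(r,Q \right)} = 3 - r$ ($V{\left(r,Q \right)} = -2 - \left(-5 + r\right) = 3 - r$)
$U{\left(a \right)} = - \frac{3 - a}{4 a}$ ($U{\left(a \right)} = - \frac{\left(3 - a\right) \frac{1}{a}}{4} = - \frac{\frac{1}{a} \left(3 - a\right)}{4} = - \frac{3 - a}{4 a}$)
$\frac{1072}{U{\left(23 \right)}} + 507 P{\left(\left(-5\right) \left(-3\right) \right)} = \frac{1072}{\frac{1}{4} \cdot \frac{1}{23} \left(-3 + 23\right)} + 507 \left(20 - \left(-5\right) \left(-3\right)\right) = \frac{1072}{\frac{1}{4} \cdot \frac{1}{23} \cdot 20} + 507 \left(20 - 15\right) = \frac{1072}{\frac{5}{23}} + 507 \left(20 - 15\right) = 1072 \cdot \frac{23}{5} + 507 \cdot 5 = \frac{24656}{5} + 2535 = \frac{37331}{5}$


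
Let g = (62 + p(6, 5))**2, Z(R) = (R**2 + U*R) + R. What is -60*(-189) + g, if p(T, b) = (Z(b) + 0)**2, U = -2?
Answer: 224784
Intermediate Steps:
Z(R) = R**2 - R (Z(R) = (R**2 - 2*R) + R = R**2 - R)
p(T, b) = b**2*(-1 + b)**2 (p(T, b) = (b*(-1 + b) + 0)**2 = (b*(-1 + b))**2 = b**2*(-1 + b)**2)
g = 213444 (g = (62 + 5**2*(-1 + 5)**2)**2 = (62 + 25*4**2)**2 = (62 + 25*16)**2 = (62 + 400)**2 = 462**2 = 213444)
-60*(-189) + g = -60*(-189) + 213444 = 11340 + 213444 = 224784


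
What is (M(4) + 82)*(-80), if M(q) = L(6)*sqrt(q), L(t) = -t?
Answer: -5600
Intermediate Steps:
M(q) = -6*sqrt(q) (M(q) = (-1*6)*sqrt(q) = -6*sqrt(q))
(M(4) + 82)*(-80) = (-6*sqrt(4) + 82)*(-80) = (-6*2 + 82)*(-80) = (-12 + 82)*(-80) = 70*(-80) = -5600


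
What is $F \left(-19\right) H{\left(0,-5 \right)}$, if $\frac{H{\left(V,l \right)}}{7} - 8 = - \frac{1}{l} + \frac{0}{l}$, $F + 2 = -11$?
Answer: $\frac{70889}{5} \approx 14178.0$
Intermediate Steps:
$F = -13$ ($F = -2 - 11 = -13$)
$H{\left(V,l \right)} = 56 - \frac{7}{l}$ ($H{\left(V,l \right)} = 56 + 7 \left(- \frac{1}{l} + \frac{0}{l}\right) = 56 + 7 \left(- \frac{1}{l} + 0\right) = 56 + 7 \left(- \frac{1}{l}\right) = 56 - \frac{7}{l}$)
$F \left(-19\right) H{\left(0,-5 \right)} = \left(-13\right) \left(-19\right) \left(56 - \frac{7}{-5}\right) = 247 \left(56 - - \frac{7}{5}\right) = 247 \left(56 + \frac{7}{5}\right) = 247 \cdot \frac{287}{5} = \frac{70889}{5}$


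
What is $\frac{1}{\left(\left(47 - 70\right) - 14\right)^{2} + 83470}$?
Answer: $\frac{1}{84839} \approx 1.1787 \cdot 10^{-5}$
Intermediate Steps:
$\frac{1}{\left(\left(47 - 70\right) - 14\right)^{2} + 83470} = \frac{1}{\left(-23 - 14\right)^{2} + 83470} = \frac{1}{\left(-37\right)^{2} + 83470} = \frac{1}{1369 + 83470} = \frac{1}{84839}$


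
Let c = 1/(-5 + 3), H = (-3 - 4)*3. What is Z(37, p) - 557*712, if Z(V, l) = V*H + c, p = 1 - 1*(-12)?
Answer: -794723/2 ≈ -3.9736e+5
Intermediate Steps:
H = -21 (H = -7*3 = -21)
c = -½ (c = 1/(-2) = -½ ≈ -0.50000)
p = 13 (p = 1 + 12 = 13)
Z(V, l) = -½ - 21*V (Z(V, l) = V*(-21) - ½ = -21*V - ½ = -½ - 21*V)
Z(37, p) - 557*712 = (-½ - 21*37) - 557*712 = (-½ - 777) - 396584 = -1555/2 - 396584 = -794723/2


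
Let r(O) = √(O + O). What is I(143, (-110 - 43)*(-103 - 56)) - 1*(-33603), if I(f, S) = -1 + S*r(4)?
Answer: 33602 + 48654*√2 ≈ 1.0241e+5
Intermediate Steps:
r(O) = √2*√O (r(O) = √(2*O) = √2*√O)
I(f, S) = -1 + 2*S*√2 (I(f, S) = -1 + S*(√2*√4) = -1 + S*(√2*2) = -1 + S*(2*√2) = -1 + 2*S*√2)
I(143, (-110 - 43)*(-103 - 56)) - 1*(-33603) = (-1 + 2*((-110 - 43)*(-103 - 56))*√2) - 1*(-33603) = (-1 + 2*(-153*(-159))*√2) + 33603 = (-1 + 2*24327*√2) + 33603 = (-1 + 48654*√2) + 33603 = 33602 + 48654*√2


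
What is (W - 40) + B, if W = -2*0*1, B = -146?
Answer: -186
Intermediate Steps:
W = 0 (W = 0*1 = 0)
(W - 40) + B = (0 - 40) - 146 = -40 - 146 = -186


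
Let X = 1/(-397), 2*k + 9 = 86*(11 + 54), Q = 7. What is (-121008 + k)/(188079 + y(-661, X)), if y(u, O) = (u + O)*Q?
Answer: -93864695/145660874 ≈ -0.64441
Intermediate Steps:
k = 5581/2 (k = -9/2 + (86*(11 + 54))/2 = -9/2 + (86*65)/2 = -9/2 + (½)*5590 = -9/2 + 2795 = 5581/2 ≈ 2790.5)
X = -1/397 ≈ -0.0025189
y(u, O) = 7*O + 7*u (y(u, O) = (u + O)*7 = (O + u)*7 = 7*O + 7*u)
(-121008 + k)/(188079 + y(-661, X)) = (-121008 + 5581/2)/(188079 + (7*(-1/397) + 7*(-661))) = -236435/(2*(188079 + (-7/397 - 4627))) = -236435/(2*(188079 - 1836926/397)) = -236435/(2*72830437/397) = -236435/2*397/72830437 = -93864695/145660874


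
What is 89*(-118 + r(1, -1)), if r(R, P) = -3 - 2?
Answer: -10947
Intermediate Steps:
r(R, P) = -5
89*(-118 + r(1, -1)) = 89*(-118 - 5) = 89*(-123) = -10947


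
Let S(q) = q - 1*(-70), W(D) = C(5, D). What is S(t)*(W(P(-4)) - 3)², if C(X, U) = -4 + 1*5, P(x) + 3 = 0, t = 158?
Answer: 912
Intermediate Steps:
P(x) = -3 (P(x) = -3 + 0 = -3)
C(X, U) = 1 (C(X, U) = -4 + 5 = 1)
W(D) = 1
S(q) = 70 + q (S(q) = q + 70 = 70 + q)
S(t)*(W(P(-4)) - 3)² = (70 + 158)*(1 - 3)² = 228*(-2)² = 228*4 = 912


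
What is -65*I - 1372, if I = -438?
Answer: 27098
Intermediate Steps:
-65*I - 1372 = -65*(-438) - 1372 = 28470 - 1372 = 27098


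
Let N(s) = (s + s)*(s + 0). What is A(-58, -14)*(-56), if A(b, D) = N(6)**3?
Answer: -20901888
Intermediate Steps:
N(s) = 2*s**2 (N(s) = (2*s)*s = 2*s**2)
A(b, D) = 373248 (A(b, D) = (2*6**2)**3 = (2*36)**3 = 72**3 = 373248)
A(-58, -14)*(-56) = 373248*(-56) = -20901888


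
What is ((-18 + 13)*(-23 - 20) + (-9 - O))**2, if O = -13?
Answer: 47961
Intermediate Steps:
((-18 + 13)*(-23 - 20) + (-9 - O))**2 = ((-18 + 13)*(-23 - 20) + (-9 - 1*(-13)))**2 = (-5*(-43) + (-9 + 13))**2 = (215 + 4)**2 = 219**2 = 47961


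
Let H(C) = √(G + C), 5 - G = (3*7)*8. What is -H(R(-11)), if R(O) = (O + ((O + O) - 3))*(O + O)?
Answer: -√629 ≈ -25.080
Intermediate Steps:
R(O) = 2*O*(-3 + 3*O) (R(O) = (O + (2*O - 3))*(2*O) = (O + (-3 + 2*O))*(2*O) = (-3 + 3*O)*(2*O) = 2*O*(-3 + 3*O))
G = -163 (G = 5 - 3*7*8 = 5 - 21*8 = 5 - 1*168 = 5 - 168 = -163)
H(C) = √(-163 + C)
-H(R(-11)) = -√(-163 + 6*(-11)*(-1 - 11)) = -√(-163 + 6*(-11)*(-12)) = -√(-163 + 792) = -√629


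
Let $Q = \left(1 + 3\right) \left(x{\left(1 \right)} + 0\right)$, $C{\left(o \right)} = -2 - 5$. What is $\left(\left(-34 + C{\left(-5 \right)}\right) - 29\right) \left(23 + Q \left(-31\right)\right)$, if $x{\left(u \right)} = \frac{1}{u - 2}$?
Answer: $-10290$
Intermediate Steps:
$C{\left(o \right)} = -7$
$x{\left(u \right)} = \frac{1}{-2 + u}$
$Q = -4$ ($Q = \left(1 + 3\right) \left(\frac{1}{-2 + 1} + 0\right) = 4 \left(\frac{1}{-1} + 0\right) = 4 \left(-1 + 0\right) = 4 \left(-1\right) = -4$)
$\left(\left(-34 + C{\left(-5 \right)}\right) - 29\right) \left(23 + Q \left(-31\right)\right) = \left(\left(-34 - 7\right) - 29\right) \left(23 - -124\right) = \left(-41 - 29\right) \left(23 + 124\right) = \left(-70\right) 147 = -10290$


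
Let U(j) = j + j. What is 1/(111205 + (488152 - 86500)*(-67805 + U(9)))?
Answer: -1/27226672919 ≈ -3.6729e-11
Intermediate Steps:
U(j) = 2*j
1/(111205 + (488152 - 86500)*(-67805 + U(9))) = 1/(111205 + (488152 - 86500)*(-67805 + 2*9)) = 1/(111205 + 401652*(-67805 + 18)) = 1/(111205 + 401652*(-67787)) = 1/(111205 - 27226784124) = 1/(-27226672919) = -1/27226672919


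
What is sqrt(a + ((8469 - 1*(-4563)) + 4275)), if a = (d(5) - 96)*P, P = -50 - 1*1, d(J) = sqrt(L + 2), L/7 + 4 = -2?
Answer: sqrt(22203 - 102*I*sqrt(10)) ≈ 149.01 - 1.082*I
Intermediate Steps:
L = -42 (L = -28 + 7*(-2) = -28 - 14 = -42)
d(J) = 2*I*sqrt(10) (d(J) = sqrt(-42 + 2) = sqrt(-40) = 2*I*sqrt(10))
P = -51 (P = -50 - 1 = -51)
a = 4896 - 102*I*sqrt(10) (a = (2*I*sqrt(10) - 96)*(-51) = (-96 + 2*I*sqrt(10))*(-51) = 4896 - 102*I*sqrt(10) ≈ 4896.0 - 322.55*I)
sqrt(a + ((8469 - 1*(-4563)) + 4275)) = sqrt((4896 - 102*I*sqrt(10)) + ((8469 - 1*(-4563)) + 4275)) = sqrt((4896 - 102*I*sqrt(10)) + ((8469 + 4563) + 4275)) = sqrt((4896 - 102*I*sqrt(10)) + (13032 + 4275)) = sqrt((4896 - 102*I*sqrt(10)) + 17307) = sqrt(22203 - 102*I*sqrt(10))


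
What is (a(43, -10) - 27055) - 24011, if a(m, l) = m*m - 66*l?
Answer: -48557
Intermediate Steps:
a(m, l) = m**2 - 66*l
(a(43, -10) - 27055) - 24011 = ((43**2 - 66*(-10)) - 27055) - 24011 = ((1849 + 660) - 27055) - 24011 = (2509 - 27055) - 24011 = -24546 - 24011 = -48557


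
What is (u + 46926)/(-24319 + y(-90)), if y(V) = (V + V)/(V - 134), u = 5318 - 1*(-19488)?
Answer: -4016992/1361819 ≈ -2.9497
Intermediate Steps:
u = 24806 (u = 5318 + 19488 = 24806)
y(V) = 2*V/(-134 + V) (y(V) = (2*V)/(-134 + V) = 2*V/(-134 + V))
(u + 46926)/(-24319 + y(-90)) = (24806 + 46926)/(-24319 + 2*(-90)/(-134 - 90)) = 71732/(-24319 + 2*(-90)/(-224)) = 71732/(-24319 + 2*(-90)*(-1/224)) = 71732/(-24319 + 45/56) = 71732/(-1361819/56) = 71732*(-56/1361819) = -4016992/1361819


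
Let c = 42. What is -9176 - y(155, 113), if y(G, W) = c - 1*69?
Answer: -9149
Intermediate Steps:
y(G, W) = -27 (y(G, W) = 42 - 1*69 = 42 - 69 = -27)
-9176 - y(155, 113) = -9176 - 1*(-27) = -9176 + 27 = -9149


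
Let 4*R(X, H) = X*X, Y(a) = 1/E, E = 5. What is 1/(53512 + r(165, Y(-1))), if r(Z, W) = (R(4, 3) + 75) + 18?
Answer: 1/53609 ≈ 1.8654e-5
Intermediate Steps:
Y(a) = ⅕ (Y(a) = 1/5 = ⅕)
R(X, H) = X²/4 (R(X, H) = (X*X)/4 = X²/4)
r(Z, W) = 97 (r(Z, W) = ((¼)*4² + 75) + 18 = ((¼)*16 + 75) + 18 = (4 + 75) + 18 = 79 + 18 = 97)
1/(53512 + r(165, Y(-1))) = 1/(53512 + 97) = 1/53609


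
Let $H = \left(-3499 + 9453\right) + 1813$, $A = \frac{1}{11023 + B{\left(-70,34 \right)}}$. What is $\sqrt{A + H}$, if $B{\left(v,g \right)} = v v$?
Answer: $\frac{7 \sqrt{40188983234}}{15923} \approx 88.131$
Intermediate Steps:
$B{\left(v,g \right)} = v^{2}$
$A = \frac{1}{15923}$ ($A = \frac{1}{11023 + \left(-70\right)^{2}} = \frac{1}{11023 + 4900} = \frac{1}{15923} \approx 6.2802 \cdot 10^{-5}$)
$H = 7767$ ($H = 5954 + 1813 = 7767$)
$\sqrt{A + H} = \sqrt{\frac{1}{15923} + 7767} = \sqrt{\frac{123673942}{15923}} = \frac{7 \sqrt{40188983234}}{15923}$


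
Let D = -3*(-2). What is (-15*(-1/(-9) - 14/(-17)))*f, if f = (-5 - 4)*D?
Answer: 12870/17 ≈ 757.06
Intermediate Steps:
D = 6
f = -54 (f = (-5 - 4)*6 = -9*6 = -54)
(-15*(-1/(-9) - 14/(-17)))*f = -15*(-1/(-9) - 14/(-17))*(-54) = -15*(-1*(-1/9) - 14*(-1/17))*(-54) = -15*(1/9 + 14/17)*(-54) = -15*143/153*(-54) = -715/51*(-54) = 12870/17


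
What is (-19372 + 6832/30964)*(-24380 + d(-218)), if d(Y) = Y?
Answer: 3688640908512/7741 ≈ 4.7651e+8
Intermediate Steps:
(-19372 + 6832/30964)*(-24380 + d(-218)) = (-19372 + 6832/30964)*(-24380 - 218) = (-19372 + 6832*(1/30964))*(-24598) = (-19372 + 1708/7741)*(-24598) = -149956944/7741*(-24598) = 3688640908512/7741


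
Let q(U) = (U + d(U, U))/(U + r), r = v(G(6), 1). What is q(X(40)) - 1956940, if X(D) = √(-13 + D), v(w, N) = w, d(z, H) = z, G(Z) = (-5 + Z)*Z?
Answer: -1956946 + 4*√3 ≈ -1.9569e+6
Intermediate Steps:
G(Z) = Z*(-5 + Z)
r = 6 (r = 6*(-5 + 6) = 6*1 = 6)
q(U) = 2*U/(6 + U) (q(U) = (U + U)/(U + 6) = (2*U)/(6 + U) = 2*U/(6 + U))
q(X(40)) - 1956940 = 2*√(-13 + 40)/(6 + √(-13 + 40)) - 1956940 = 2*√27/(6 + √27) - 1956940 = 2*(3*√3)/(6 + 3*√3) - 1956940 = 6*√3/(6 + 3*√3) - 1956940 = -1956940 + 6*√3/(6 + 3*√3)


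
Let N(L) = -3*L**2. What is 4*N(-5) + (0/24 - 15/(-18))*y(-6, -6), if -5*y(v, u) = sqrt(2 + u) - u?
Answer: -301 - I/3 ≈ -301.0 - 0.33333*I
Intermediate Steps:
y(v, u) = -sqrt(2 + u)/5 + u/5 (y(v, u) = -(sqrt(2 + u) - u)/5 = -sqrt(2 + u)/5 + u/5)
4*N(-5) + (0/24 - 15/(-18))*y(-6, -6) = 4*(-3*(-5)**2) + (0/24 - 15/(-18))*(-sqrt(2 - 6)/5 + (1/5)*(-6)) = 4*(-3*25) + (0*(1/24) - 15*(-1/18))*(-2*I/5 - 6/5) = 4*(-75) + (0 + 5/6)*(-2*I/5 - 6/5) = -300 + 5*(-2*I/5 - 6/5)/6 = -300 + 5*(-6/5 - 2*I/5)/6 = -300 + (-1 - I/3) = -301 - I/3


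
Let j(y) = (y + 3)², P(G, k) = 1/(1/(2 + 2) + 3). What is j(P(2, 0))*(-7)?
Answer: -12943/169 ≈ -76.586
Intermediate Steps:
P(G, k) = 4/13 (P(G, k) = 1/(1/4 + 3) = 1/(¼ + 3) = 1/(13/4) = 4/13)
j(y) = (3 + y)²
j(P(2, 0))*(-7) = (3 + 4/13)²*(-7) = (43/13)²*(-7) = (1849/169)*(-7) = -12943/169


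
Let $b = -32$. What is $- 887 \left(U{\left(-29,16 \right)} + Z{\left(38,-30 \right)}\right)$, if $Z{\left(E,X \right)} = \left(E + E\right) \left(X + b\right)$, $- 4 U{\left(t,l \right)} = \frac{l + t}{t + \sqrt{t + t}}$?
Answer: $\frac{518274987}{124} + \frac{11531 i \sqrt{58}}{3596} \approx 4.1796 \cdot 10^{6} + 24.421 i$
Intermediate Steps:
$U{\left(t,l \right)} = - \frac{l + t}{4 \left(t + \sqrt{2} \sqrt{t}\right)}$ ($U{\left(t,l \right)} = - \frac{\left(l + t\right) \frac{1}{t + \sqrt{t + t}}}{4} = - \frac{\left(l + t\right) \frac{1}{t + \sqrt{2 t}}}{4} = - \frac{\left(l + t\right) \frac{1}{t + \sqrt{2} \sqrt{t}}}{4} = - \frac{\frac{1}{t + \sqrt{2} \sqrt{t}} \left(l + t\right)}{4} = - \frac{l + t}{4 \left(t + \sqrt{2} \sqrt{t}\right)}$)
$Z{\left(E,X \right)} = 2 E \left(-32 + X\right)$ ($Z{\left(E,X \right)} = \left(E + E\right) \left(X - 32\right) = 2 E \left(-32 + X\right)$)
$- 887 \left(U{\left(-29,16 \right)} + Z{\left(38,-30 \right)}\right) = - 887 \left(\frac{\left(-1\right) 16 - -29}{4 \left(-29 + \sqrt{2} \sqrt{-29}\right)} + 2 \cdot 38 \left(-32 - 30\right)\right) = - 887 \left(\frac{-16 + 29}{4 \left(-29 + \sqrt{2} i \sqrt{29}\right)} + 2 \cdot 38 \left(-62\right)\right) = - 887 \left(\frac{1}{4} \frac{1}{-29 + i \sqrt{58}} \cdot 13 - 4712\right) = - 887 \left(\frac{13}{4 \left(-29 + i \sqrt{58}\right)} - 4712\right) = - 887 \left(-4712 + \frac{13}{4 \left(-29 + i \sqrt{58}\right)}\right) = 4179544 - \frac{11531}{4 \left(-29 + i \sqrt{58}\right)}$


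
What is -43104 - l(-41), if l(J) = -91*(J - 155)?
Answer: -60940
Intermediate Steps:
l(J) = 14105 - 91*J (l(J) = -91*(-155 + J) = 14105 - 91*J)
-43104 - l(-41) = -43104 - (14105 - 91*(-41)) = -43104 - (14105 + 3731) = -43104 - 1*17836 = -43104 - 17836 = -60940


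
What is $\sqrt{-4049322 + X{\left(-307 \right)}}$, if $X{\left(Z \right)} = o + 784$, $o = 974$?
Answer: $2 i \sqrt{1011891} \approx 2011.9 i$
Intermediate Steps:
$X{\left(Z \right)} = 1758$ ($X{\left(Z \right)} = 974 + 784 = 1758$)
$\sqrt{-4049322 + X{\left(-307 \right)}} = \sqrt{-4049322 + 1758} = \sqrt{-4047564} = 2 i \sqrt{1011891}$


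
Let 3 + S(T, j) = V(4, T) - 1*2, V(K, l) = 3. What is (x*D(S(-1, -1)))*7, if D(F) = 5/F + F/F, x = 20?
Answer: -210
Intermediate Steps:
S(T, j) = -2 (S(T, j) = -3 + (3 - 1*2) = -3 + (3 - 2) = -3 + 1 = -2)
D(F) = 1 + 5/F (D(F) = 5/F + 1 = 1 + 5/F)
(x*D(S(-1, -1)))*7 = (20*((5 - 2)/(-2)))*7 = (20*(-1/2*3))*7 = (20*(-3/2))*7 = -30*7 = -210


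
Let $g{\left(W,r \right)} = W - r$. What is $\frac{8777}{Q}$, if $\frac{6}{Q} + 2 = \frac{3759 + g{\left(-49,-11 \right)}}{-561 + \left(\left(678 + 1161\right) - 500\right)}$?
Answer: $\frac{19002205}{4668} \approx 4070.7$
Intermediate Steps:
$Q = \frac{4668}{2165}$ ($Q = \frac{6}{-2 + \frac{3759 - 38}{-561 + \left(\left(678 + 1161\right) - 500\right)}} = \frac{6}{-2 + \frac{3759 + \left(-49 + 11\right)}{-561 + \left(1839 - 500\right)}} = \frac{6}{-2 + \frac{3759 - 38}{-561 + 1339}} = \frac{6}{-2 + \frac{3721}{778}} = \frac{6}{\frac{2165}{778}} = 6 \cdot \frac{778}{2165} = \frac{4668}{2165} \approx 2.1561$)
$\frac{8777}{Q} = \frac{8777}{\frac{4668}{2165}} = 8777 \cdot \frac{2165}{4668} = \frac{19002205}{4668}$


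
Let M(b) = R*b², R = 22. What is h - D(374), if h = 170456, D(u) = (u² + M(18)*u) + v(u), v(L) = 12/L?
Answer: -492799610/187 ≈ -2.6353e+6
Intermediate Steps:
M(b) = 22*b²
D(u) = u² + 12/u + 7128*u (D(u) = (u² + (22*18²)*u) + 12/u = (u² + (22*324)*u) + 12/u = (u² + 7128*u) + 12/u = u² + 12/u + 7128*u)
h - D(374) = 170456 - (12 + 374²*(7128 + 374))/374 = 170456 - (12 + 139876*7502)/374 = 170456 - (12 + 1049349752)/374 = 170456 - 1049349764/374 = 170456 - 1*524674882/187 = 170456 - 524674882/187 = -492799610/187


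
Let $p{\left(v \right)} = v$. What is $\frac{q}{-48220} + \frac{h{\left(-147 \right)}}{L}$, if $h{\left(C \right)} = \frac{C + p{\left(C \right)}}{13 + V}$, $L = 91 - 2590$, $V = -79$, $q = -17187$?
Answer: $\frac{9593687}{27051420} \approx 0.35465$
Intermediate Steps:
$L = -2499$ ($L = 91 - 2590 = -2499$)
$h{\left(C \right)} = - \frac{C}{33}$ ($h{\left(C \right)} = \frac{C + C}{13 - 79} = \frac{2 C}{-66} = - \frac{2 C}{66} = - \frac{C}{33}$)
$\frac{q}{-48220} + \frac{h{\left(-147 \right)}}{L} = - \frac{17187}{-48220} + \frac{\left(- \frac{1}{33}\right) \left(-147\right)}{-2499} = \left(-17187\right) \left(- \frac{1}{48220}\right) + \frac{49}{11} \left(- \frac{1}{2499}\right) = \frac{17187}{48220} - \frac{1}{561} = \frac{9593687}{27051420}$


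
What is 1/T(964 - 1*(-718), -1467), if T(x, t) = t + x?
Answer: 1/215 ≈ 0.0046512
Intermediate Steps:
1/T(964 - 1*(-718), -1467) = 1/(-1467 + (964 - 1*(-718))) = 1/(-1467 + (964 + 718)) = 1/(-1467 + 1682) = 1/215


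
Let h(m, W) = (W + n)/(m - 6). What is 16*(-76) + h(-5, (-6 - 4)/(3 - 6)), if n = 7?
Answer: -40159/33 ≈ -1216.9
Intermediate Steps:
h(m, W) = (7 + W)/(-6 + m) (h(m, W) = (W + 7)/(m - 6) = (7 + W)/(-6 + m))
16*(-76) + h(-5, (-6 - 4)/(3 - 6)) = 16*(-76) + (7 + (-6 - 4)/(3 - 6))/(-6 - 5) = -1216 + (7 - 10/(-3))/(-11) = -1216 - (7 - 10*(-⅓))/11 = -1216 - (7 + 10/3)/11 = -1216 - 1/11*31/3 = -1216 - 31/33 = -40159/33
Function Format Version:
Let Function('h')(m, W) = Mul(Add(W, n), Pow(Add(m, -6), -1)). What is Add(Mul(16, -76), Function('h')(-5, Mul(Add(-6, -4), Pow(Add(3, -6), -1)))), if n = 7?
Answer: Rational(-40159, 33) ≈ -1216.9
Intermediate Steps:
Function('h')(m, W) = Mul(Pow(Add(-6, m), -1), Add(7, W)) (Function('h')(m, W) = Mul(Add(W, 7), Pow(Add(m, -6), -1)) = Mul(Add(7, W), Pow(Add(-6, m), -1)) = Mul(Pow(Add(-6, m), -1), Add(7, W)))
Add(Mul(16, -76), Function('h')(-5, Mul(Add(-6, -4), Pow(Add(3, -6), -1)))) = Add(Mul(16, -76), Mul(Pow(Add(-6, -5), -1), Add(7, Mul(Add(-6, -4), Pow(Add(3, -6), -1))))) = Add(-1216, Mul(Pow(-11, -1), Add(7, Mul(-10, Pow(-3, -1))))) = Add(-1216, Mul(Rational(-1, 11), Add(7, Mul(-10, Rational(-1, 3))))) = Add(-1216, Mul(Rational(-1, 11), Add(7, Rational(10, 3)))) = Add(-1216, Mul(Rational(-1, 11), Rational(31, 3))) = Add(-1216, Rational(-31, 33)) = Rational(-40159, 33)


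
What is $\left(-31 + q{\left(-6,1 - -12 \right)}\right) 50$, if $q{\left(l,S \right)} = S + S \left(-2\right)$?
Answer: $-2200$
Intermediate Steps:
$q{\left(l,S \right)} = - S$ ($q{\left(l,S \right)} = S - 2 S = - S$)
$\left(-31 + q{\left(-6,1 - -12 \right)}\right) 50 = \left(-31 - \left(1 - -12\right)\right) 50 = \left(-31 - \left(1 + 12\right)\right) 50 = \left(-31 - 13\right) 50 = \left(-44\right) 50 = -2200$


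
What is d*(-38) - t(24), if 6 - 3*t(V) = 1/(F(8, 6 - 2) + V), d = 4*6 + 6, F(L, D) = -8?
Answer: -54815/48 ≈ -1142.0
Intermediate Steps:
d = 30 (d = 24 + 6 = 30)
t(V) = 2 - 1/(3*(-8 + V))
d*(-38) - t(24) = 30*(-38) - (-49 + 6*24)/(3*(-8 + 24)) = -1140 - (-49 + 144)/(3*16) = -1140 - 95/(3*16) = -1140 - 1*95/48 = -1140 - 95/48 = -54815/48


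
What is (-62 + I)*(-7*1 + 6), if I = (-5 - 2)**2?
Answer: 13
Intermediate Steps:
I = 49 (I = (-7)**2 = 49)
(-62 + I)*(-7*1 + 6) = (-62 + 49)*(-7*1 + 6) = -13*(-7 + 6) = -13*(-1) = 13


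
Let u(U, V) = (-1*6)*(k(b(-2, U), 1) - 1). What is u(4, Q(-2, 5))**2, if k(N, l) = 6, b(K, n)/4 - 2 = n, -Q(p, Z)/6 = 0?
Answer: 900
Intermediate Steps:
Q(p, Z) = 0 (Q(p, Z) = -6*0 = 0)
b(K, n) = 8 + 4*n
u(U, V) = -30 (u(U, V) = (-1*6)*(6 - 1) = -6*5 = -30)
u(4, Q(-2, 5))**2 = (-30)**2 = 900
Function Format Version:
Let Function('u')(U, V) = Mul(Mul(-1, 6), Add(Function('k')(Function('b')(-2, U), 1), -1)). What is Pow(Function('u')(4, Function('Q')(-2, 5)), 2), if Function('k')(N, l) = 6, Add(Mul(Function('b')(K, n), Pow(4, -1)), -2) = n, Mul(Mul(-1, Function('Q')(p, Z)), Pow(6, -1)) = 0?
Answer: 900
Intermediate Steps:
Function('Q')(p, Z) = 0 (Function('Q')(p, Z) = Mul(-6, 0) = 0)
Function('b')(K, n) = Add(8, Mul(4, n))
Function('u')(U, V) = -30 (Function('u')(U, V) = Mul(Mul(-1, 6), Add(6, -1)) = Mul(-6, 5) = -30)
Pow(Function('u')(4, Function('Q')(-2, 5)), 2) = Pow(-30, 2) = 900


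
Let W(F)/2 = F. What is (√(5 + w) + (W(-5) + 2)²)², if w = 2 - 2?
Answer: (64 + √5)² ≈ 4387.2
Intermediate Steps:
W(F) = 2*F
w = 0
(√(5 + w) + (W(-5) + 2)²)² = (√(5 + 0) + (2*(-5) + 2)²)² = (√5 + (-10 + 2)²)² = (√5 + (-8)²)² = (√5 + 64)² = (64 + √5)²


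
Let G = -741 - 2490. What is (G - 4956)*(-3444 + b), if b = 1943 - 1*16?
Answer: 12419679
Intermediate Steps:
b = 1927 (b = 1943 - 16 = 1927)
G = -3231
(G - 4956)*(-3444 + b) = (-3231 - 4956)*(-3444 + 1927) = -8187*(-1517) = 12419679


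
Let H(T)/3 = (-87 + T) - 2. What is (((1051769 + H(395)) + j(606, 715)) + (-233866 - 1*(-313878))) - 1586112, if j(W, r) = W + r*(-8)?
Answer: -458527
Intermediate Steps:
H(T) = -267 + 3*T (H(T) = 3*((-87 + T) - 2) = 3*(-89 + T) = -267 + 3*T)
j(W, r) = W - 8*r
(((1051769 + H(395)) + j(606, 715)) + (-233866 - 1*(-313878))) - 1586112 = (((1051769 + (-267 + 3*395)) + (606 - 8*715)) + (-233866 - 1*(-313878))) - 1586112 = (((1051769 + (-267 + 1185)) + (606 - 5720)) + (-233866 + 313878)) - 1586112 = (((1051769 + 918) - 5114) + 80012) - 1586112 = ((1052687 - 5114) + 80012) - 1586112 = (1047573 + 80012) - 1586112 = 1127585 - 1586112 = -458527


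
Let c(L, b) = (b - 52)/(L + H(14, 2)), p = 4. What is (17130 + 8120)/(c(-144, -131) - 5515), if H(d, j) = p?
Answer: -3535000/771917 ≈ -4.5795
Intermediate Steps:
H(d, j) = 4
c(L, b) = (-52 + b)/(4 + L) (c(L, b) = (b - 52)/(L + 4) = (-52 + b)/(4 + L))
(17130 + 8120)/(c(-144, -131) - 5515) = (17130 + 8120)/((-52 - 131)/(4 - 144) - 5515) = 25250/(-183/(-140) - 5515) = 25250/(-1/140*(-183) - 5515) = 25250/(183/140 - 5515) = 25250/(-771917/140) = 25250*(-140/771917) = -3535000/771917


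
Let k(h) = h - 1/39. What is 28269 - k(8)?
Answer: 1102180/39 ≈ 28261.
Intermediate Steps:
k(h) = -1/39 + h (k(h) = h - 1*1/39 = h - 1/39 = -1/39 + h)
28269 - k(8) = 28269 - (-1/39 + 8) = 28269 - 1*311/39 = 28269 - 311/39 = 1102180/39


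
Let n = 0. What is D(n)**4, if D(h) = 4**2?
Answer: 65536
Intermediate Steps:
D(h) = 16
D(n)**4 = 16**4 = 65536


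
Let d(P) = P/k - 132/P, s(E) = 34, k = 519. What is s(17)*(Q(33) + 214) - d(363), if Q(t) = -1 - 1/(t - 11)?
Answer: 13777946/1903 ≈ 7240.1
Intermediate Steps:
Q(t) = -1 - 1/(-11 + t)
d(P) = -132/P + P/519 (d(P) = P/519 - 132/P = -132/P + P/519)
s(17)*(Q(33) + 214) - d(363) = 34*((10 - 1*33)/(-11 + 33) + 214) - (-132/363 + (1/519)*363) = 34*((10 - 33)/22 + 214) - (-132*1/363 + 121/173) = 34*((1/22)*(-23) + 214) - (-4/11 + 121/173) = 34*(-23/22 + 214) - 1*639/1903 = 34*(4685/22) - 639/1903 = 79645/11 - 639/1903 = 13777946/1903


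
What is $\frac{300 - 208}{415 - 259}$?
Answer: $\frac{23}{39} \approx 0.58974$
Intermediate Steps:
$\frac{300 - 208}{415 - 259} = \frac{92}{156} = 92 \cdot \frac{1}{156} = \frac{23}{39}$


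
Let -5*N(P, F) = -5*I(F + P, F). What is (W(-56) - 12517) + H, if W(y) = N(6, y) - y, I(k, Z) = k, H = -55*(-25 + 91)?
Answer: -16141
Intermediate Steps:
H = -3630 (H = -55*66 = -3630)
N(P, F) = F + P (N(P, F) = -(-1)*(F + P) = -(-5*F - 5*P)/5 = F + P)
W(y) = 6 (W(y) = (y + 6) - y = (6 + y) - y = 6)
(W(-56) - 12517) + H = (6 - 12517) - 3630 = -12511 - 3630 = -16141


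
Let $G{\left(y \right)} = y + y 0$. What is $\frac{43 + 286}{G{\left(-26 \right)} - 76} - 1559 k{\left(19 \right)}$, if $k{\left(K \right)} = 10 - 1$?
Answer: $- \frac{1431491}{102} \approx -14034.0$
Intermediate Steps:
$k{\left(K \right)} = 9$
$G{\left(y \right)} = y$ ($G{\left(y \right)} = y + 0 = y$)
$\frac{43 + 286}{G{\left(-26 \right)} - 76} - 1559 k{\left(19 \right)} = \frac{43 + 286}{-26 - 76} - 14031 = \frac{329}{-102} - 14031 = 329 \left(- \frac{1}{102}\right) - 14031 = - \frac{329}{102} - 14031 = - \frac{1431491}{102}$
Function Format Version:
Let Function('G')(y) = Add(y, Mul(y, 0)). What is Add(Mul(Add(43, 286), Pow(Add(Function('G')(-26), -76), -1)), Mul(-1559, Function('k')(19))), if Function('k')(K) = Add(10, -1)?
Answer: Rational(-1431491, 102) ≈ -14034.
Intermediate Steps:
Function('k')(K) = 9
Function('G')(y) = y (Function('G')(y) = Add(y, 0) = y)
Add(Mul(Add(43, 286), Pow(Add(Function('G')(-26), -76), -1)), Mul(-1559, Function('k')(19))) = Add(Mul(Add(43, 286), Pow(Add(-26, -76), -1)), Mul(-1559, 9)) = Add(Mul(329, Pow(-102, -1)), -14031) = Add(Mul(329, Rational(-1, 102)), -14031) = Add(Rational(-329, 102), -14031) = Rational(-1431491, 102)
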